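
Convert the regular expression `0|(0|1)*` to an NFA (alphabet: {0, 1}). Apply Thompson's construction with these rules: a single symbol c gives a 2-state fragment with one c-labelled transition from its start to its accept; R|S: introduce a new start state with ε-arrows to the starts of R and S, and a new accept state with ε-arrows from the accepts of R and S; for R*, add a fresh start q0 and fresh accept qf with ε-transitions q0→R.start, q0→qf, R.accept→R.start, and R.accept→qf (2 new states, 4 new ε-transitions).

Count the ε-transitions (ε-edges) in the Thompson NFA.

12

Per subexpression:
Each of the 3 symbol leaves contributes 0 ε-transitions.
  0|1 : 4 ε-transitions
  (0|1)* : 8 ε-transitions
  0|(0|1)* : 12 ε-transitions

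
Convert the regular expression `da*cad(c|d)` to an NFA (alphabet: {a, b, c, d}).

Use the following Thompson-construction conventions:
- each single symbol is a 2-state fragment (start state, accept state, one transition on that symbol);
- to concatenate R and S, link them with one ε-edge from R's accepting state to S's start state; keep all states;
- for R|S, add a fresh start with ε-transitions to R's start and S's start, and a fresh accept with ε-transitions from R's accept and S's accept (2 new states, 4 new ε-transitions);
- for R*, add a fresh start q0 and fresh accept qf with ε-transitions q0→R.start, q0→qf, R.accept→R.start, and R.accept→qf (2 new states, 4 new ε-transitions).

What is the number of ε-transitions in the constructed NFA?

13

Per subexpression:
Each of the 7 symbol leaves contributes 0 ε-transitions.
  a* — 4 ε-transitions
  c|d — 4 ε-transitions
  da*cad(c|d) — 13 ε-transitions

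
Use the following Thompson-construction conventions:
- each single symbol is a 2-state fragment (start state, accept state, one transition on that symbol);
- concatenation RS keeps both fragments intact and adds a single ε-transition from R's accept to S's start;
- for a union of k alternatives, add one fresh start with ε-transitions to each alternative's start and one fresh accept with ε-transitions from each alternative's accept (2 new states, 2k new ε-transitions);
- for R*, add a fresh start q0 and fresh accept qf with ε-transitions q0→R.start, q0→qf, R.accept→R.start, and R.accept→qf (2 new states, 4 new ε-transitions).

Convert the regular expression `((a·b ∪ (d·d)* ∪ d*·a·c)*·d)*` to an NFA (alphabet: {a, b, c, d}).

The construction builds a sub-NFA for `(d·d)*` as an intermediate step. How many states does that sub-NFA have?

6

Fragment for `(d·d)*`:
Each of the 2 symbol leaves contributes a 2-state fragment.
  d·d : 4 states
  (d·d)* : 6 states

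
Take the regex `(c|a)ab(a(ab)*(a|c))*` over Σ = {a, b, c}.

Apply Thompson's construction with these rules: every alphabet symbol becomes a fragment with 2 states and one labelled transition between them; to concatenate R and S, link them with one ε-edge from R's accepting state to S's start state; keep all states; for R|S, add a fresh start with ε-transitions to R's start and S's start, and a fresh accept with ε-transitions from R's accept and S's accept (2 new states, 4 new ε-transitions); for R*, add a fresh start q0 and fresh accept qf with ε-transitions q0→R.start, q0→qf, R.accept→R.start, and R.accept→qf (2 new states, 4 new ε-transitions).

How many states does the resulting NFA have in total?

26

Recursing over subexpressions:
Each of the 9 symbol leaves contributes a 2-state fragment.
  c|a → 6 states
  ab → 4 states
  (ab)* → 6 states
  a|c → 6 states
  a(ab)*(a|c) → 14 states
  (a(ab)*(a|c))* → 16 states
  (c|a)ab(a(ab)*(a|c))* → 26 states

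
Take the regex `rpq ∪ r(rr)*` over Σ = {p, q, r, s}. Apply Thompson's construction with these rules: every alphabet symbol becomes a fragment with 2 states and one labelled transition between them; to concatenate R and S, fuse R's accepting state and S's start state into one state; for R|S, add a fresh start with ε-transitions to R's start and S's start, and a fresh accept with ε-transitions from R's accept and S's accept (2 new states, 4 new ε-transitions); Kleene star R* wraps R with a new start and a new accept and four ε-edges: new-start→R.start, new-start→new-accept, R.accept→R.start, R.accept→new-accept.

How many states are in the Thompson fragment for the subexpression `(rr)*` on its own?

Fragment for `(rr)*`:
Each of the 2 symbol leaves contributes a 2-state fragment.
  rr : 3 states
  (rr)* : 5 states

5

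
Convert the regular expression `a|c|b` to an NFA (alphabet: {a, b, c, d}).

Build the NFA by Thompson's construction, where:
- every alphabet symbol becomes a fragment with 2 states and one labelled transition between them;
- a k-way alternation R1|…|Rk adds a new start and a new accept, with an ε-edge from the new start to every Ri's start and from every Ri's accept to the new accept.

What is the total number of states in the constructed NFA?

8

Bottom-up over the parse tree:
Each of the 3 symbol leaves contributes a 2-state fragment.
  a|c|b : 8 states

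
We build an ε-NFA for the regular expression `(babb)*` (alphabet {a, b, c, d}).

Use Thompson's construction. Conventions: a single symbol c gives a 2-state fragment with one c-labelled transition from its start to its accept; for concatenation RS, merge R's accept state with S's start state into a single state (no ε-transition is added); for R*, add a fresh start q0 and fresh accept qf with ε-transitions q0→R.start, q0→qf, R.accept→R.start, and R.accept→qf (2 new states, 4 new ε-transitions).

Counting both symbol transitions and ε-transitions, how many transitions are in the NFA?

Bottom-up over the parse tree:
Each of the 4 symbol leaves contributes 1 transition (1 symbol, 0 ε).
  babb → 4 transitions (4 symbol, 0 ε)
  (babb)* → 8 transitions (4 symbol, 4 ε)

8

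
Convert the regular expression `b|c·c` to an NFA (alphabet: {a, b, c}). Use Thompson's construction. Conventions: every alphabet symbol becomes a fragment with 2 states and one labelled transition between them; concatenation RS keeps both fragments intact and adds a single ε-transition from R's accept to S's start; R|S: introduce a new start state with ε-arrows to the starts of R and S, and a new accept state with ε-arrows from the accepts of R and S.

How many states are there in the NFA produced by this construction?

Recursing over subexpressions:
Each of the 3 symbol leaves contributes a 2-state fragment.
  c·c → 4 states
  b|c·c → 8 states

8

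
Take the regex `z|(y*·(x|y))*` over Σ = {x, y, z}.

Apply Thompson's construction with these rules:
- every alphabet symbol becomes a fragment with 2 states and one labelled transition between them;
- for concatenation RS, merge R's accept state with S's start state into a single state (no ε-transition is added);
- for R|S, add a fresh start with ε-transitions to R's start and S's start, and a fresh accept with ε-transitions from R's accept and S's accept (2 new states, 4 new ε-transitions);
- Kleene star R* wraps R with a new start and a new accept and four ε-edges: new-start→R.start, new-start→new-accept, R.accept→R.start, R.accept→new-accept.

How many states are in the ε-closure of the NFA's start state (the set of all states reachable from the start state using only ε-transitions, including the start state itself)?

Work bottom-up. For each fragment F, track |ε-closure(F.start)| and whether F's accept lies in that closure (i.e. whether F accepts ε). A single-symbol fragment has closure size 1 and does not accept ε.
  y* → the star's fresh start ε-reaches both the body's start and the fresh accept: C = 2 + 1 = 3
  x|y → C = 1 + 1 + 1 = 3 (the new accept is not ε-reachable since no branch accepts ε)
  y*·(x|y) → C = 3 + (3−1) = 5 (closure spills across the concat boundary because the left factor accepts ε)
  (y*·(x|y))* → new start has ε-edges to the inner start and to the new accept, so C = 2 + 5 = 7
  z|(y*·(x|y))* → C = 1 (new start) + (1 + 7) + 1 (new accept, since some branch ε-reaches its own accept) = 10

10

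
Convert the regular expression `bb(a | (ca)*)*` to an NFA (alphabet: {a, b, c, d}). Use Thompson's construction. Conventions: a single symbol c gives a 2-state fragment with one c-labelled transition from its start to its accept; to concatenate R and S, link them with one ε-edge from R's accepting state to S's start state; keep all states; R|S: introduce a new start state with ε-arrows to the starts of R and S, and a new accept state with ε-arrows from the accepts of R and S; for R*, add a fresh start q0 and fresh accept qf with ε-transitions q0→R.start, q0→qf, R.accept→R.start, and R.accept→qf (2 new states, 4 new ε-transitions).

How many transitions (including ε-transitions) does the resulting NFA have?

Bottom-up over the parse tree:
Each of the 5 symbol leaves contributes 1 transition (1 symbol, 0 ε).
  ca : 3 transitions (2 symbol, 1 ε)
  (ca)* : 7 transitions (2 symbol, 5 ε)
  a | (ca)* : 12 transitions (3 symbol, 9 ε)
  (a | (ca)*)* : 16 transitions (3 symbol, 13 ε)
  bb(a | (ca)*)* : 20 transitions (5 symbol, 15 ε)

20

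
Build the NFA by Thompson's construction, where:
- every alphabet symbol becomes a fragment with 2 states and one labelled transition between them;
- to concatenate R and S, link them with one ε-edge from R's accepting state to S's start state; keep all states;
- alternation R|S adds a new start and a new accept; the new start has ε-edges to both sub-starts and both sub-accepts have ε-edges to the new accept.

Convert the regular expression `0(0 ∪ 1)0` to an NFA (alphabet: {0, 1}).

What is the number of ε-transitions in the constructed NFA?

By structural recursion:
Each of the 4 symbol leaves contributes 0 ε-transitions.
  0 ∪ 1 = 4 ε-transitions
  0(0 ∪ 1)0 = 6 ε-transitions

6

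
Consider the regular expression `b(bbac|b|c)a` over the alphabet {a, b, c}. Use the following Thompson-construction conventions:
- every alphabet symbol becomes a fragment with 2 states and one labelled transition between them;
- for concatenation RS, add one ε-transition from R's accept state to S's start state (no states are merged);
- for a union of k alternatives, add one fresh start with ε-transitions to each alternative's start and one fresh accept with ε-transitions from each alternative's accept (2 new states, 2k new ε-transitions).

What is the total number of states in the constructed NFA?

Per subexpression:
Each of the 8 symbol leaves contributes a 2-state fragment.
  bbac = 8 states
  bbac|b|c = 14 states
  b(bbac|b|c)a = 18 states

18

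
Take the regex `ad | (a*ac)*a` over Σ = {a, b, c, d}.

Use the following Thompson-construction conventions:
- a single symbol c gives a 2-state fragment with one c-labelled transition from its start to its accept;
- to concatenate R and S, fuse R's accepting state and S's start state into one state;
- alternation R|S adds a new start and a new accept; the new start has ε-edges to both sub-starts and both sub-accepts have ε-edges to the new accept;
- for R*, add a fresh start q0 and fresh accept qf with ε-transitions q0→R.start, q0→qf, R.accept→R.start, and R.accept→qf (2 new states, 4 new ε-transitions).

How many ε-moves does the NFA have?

By structural recursion:
Each of the 6 symbol leaves contributes 0 ε-transitions.
  ad = 0 ε-transitions
  a* = 4 ε-transitions
  a*ac = 4 ε-transitions
  (a*ac)* = 8 ε-transitions
  (a*ac)*a = 8 ε-transitions
  ad | (a*ac)*a = 12 ε-transitions

12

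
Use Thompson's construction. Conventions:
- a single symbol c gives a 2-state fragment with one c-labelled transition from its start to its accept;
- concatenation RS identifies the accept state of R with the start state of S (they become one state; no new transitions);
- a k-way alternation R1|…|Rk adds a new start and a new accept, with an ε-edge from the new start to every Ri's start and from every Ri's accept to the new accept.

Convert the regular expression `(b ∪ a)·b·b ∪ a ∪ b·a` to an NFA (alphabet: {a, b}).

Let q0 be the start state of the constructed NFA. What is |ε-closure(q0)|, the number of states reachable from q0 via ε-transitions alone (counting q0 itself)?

6

Work bottom-up. For each fragment F, track |ε-closure(F.start)| and whether F's accept lies in that closure (i.e. whether F accepts ε). A single-symbol fragment has closure size 1 and does not accept ε.
  b ∪ a — C = 1 + 1 + 1 = 3 (the new accept is not ε-reachable since no branch accepts ε)
  (b ∪ a)·b·b — C equals the left operand's closure size = 3 (its accept is not ε-reachable, so the closure stops there)
  b·a — C equals the left operand's closure size = 1 (its accept is not ε-reachable, so the closure stops there)
  (b ∪ a)·b·b ∪ a ∪ b·a — C = 1 + 3 + 1 + 1 = 6 (the new accept is not ε-reachable since no branch accepts ε)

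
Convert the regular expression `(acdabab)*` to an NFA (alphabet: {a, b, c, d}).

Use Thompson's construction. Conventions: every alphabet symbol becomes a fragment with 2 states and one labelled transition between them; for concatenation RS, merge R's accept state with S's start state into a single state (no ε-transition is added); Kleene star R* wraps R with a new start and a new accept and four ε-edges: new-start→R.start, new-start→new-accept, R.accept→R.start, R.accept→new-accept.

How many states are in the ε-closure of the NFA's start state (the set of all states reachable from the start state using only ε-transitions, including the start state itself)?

3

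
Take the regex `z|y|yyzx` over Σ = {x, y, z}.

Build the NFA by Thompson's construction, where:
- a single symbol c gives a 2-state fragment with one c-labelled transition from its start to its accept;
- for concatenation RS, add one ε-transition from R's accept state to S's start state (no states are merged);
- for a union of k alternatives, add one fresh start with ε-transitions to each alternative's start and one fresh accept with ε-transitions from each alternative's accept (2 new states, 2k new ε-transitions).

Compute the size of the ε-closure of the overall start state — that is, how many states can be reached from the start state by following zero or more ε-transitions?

4

Compute the ε-closure size of each fragment's start state recursively; a symbol fragment's start has no outgoing ε-edge, so its closure is just itself (size 1).
  yyzx : same as the first factor's closure: |closure| = 1
  z|y|yyzx : |closure| = 1 + 1 + 1 + 1 = 4 (the new accept is not ε-reachable since no branch accepts ε)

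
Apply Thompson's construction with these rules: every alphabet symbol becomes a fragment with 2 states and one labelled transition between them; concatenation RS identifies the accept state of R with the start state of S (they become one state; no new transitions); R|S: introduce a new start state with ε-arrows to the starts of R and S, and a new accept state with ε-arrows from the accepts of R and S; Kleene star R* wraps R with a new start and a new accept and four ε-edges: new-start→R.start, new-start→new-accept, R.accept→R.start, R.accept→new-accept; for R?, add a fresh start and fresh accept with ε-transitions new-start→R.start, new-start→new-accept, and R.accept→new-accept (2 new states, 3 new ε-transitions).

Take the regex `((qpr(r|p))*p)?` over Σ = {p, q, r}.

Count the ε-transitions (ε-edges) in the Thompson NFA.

11

Per subexpression:
Each of the 6 symbol leaves contributes 0 ε-transitions.
  r|p — 4 ε-transitions
  qpr(r|p) — 4 ε-transitions
  (qpr(r|p))* — 8 ε-transitions
  (qpr(r|p))*p — 8 ε-transitions
  ((qpr(r|p))*p)? — 11 ε-transitions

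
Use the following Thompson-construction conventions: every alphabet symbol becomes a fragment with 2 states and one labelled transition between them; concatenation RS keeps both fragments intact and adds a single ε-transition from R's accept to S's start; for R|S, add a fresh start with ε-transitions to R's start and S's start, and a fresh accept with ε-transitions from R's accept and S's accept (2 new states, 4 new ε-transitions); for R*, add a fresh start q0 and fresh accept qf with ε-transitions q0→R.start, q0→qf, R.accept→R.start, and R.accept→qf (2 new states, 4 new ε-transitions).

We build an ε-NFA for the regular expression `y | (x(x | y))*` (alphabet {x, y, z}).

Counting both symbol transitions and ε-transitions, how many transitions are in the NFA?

17

By structural recursion:
Each of the 4 symbol leaves contributes 1 transition (1 symbol, 0 ε).
  x | y = 6 transitions (2 symbol, 4 ε)
  x(x | y) = 8 transitions (3 symbol, 5 ε)
  (x(x | y))* = 12 transitions (3 symbol, 9 ε)
  y | (x(x | y))* = 17 transitions (4 symbol, 13 ε)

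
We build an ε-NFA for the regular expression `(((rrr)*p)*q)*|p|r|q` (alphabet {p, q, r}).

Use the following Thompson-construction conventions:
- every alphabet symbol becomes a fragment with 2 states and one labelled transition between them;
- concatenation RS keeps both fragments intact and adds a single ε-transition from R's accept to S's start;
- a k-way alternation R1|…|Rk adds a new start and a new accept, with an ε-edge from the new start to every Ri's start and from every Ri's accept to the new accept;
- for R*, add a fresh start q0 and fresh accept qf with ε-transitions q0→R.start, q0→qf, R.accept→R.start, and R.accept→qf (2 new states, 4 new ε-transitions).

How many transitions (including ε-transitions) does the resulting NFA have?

Recursing over subexpressions:
Each of the 8 symbol leaves contributes 1 transition (1 symbol, 0 ε).
  rrr : 5 transitions (3 symbol, 2 ε)
  (rrr)* : 9 transitions (3 symbol, 6 ε)
  (rrr)*p : 11 transitions (4 symbol, 7 ε)
  ((rrr)*p)* : 15 transitions (4 symbol, 11 ε)
  ((rrr)*p)*q : 17 transitions (5 symbol, 12 ε)
  (((rrr)*p)*q)* : 21 transitions (5 symbol, 16 ε)
  (((rrr)*p)*q)*|p|r|q : 32 transitions (8 symbol, 24 ε)

32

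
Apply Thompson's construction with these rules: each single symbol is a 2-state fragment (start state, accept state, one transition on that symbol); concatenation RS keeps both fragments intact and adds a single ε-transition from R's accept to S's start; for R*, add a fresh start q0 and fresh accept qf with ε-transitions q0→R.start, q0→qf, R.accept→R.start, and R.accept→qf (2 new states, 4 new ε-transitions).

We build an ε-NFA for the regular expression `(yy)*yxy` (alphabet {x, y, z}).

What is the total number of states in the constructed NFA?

12

Per subexpression:
Each of the 5 symbol leaves contributes a 2-state fragment.
  yy → 4 states
  (yy)* → 6 states
  (yy)*yxy → 12 states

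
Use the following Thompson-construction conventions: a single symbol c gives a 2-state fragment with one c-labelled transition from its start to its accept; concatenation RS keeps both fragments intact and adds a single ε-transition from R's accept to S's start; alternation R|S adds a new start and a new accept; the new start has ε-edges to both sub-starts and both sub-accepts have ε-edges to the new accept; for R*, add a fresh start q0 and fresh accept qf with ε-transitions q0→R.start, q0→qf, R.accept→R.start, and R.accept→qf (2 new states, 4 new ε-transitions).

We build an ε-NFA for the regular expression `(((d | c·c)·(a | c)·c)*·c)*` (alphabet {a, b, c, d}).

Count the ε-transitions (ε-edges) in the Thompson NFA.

20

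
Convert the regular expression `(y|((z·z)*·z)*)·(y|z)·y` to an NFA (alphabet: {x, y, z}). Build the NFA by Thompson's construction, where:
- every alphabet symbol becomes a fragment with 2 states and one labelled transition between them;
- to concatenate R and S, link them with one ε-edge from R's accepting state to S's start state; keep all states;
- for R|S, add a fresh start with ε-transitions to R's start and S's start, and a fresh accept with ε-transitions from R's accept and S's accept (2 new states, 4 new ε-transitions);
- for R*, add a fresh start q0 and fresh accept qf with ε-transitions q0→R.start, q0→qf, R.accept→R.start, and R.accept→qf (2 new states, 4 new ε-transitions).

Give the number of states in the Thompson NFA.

Building bottom-up:
Each of the 7 symbol leaves contributes a 2-state fragment.
  z·z = 4 states
  (z·z)* = 6 states
  (z·z)*·z = 8 states
  ((z·z)*·z)* = 10 states
  y|((z·z)*·z)* = 14 states
  y|z = 6 states
  (y|((z·z)*·z)*)·(y|z)·y = 22 states

22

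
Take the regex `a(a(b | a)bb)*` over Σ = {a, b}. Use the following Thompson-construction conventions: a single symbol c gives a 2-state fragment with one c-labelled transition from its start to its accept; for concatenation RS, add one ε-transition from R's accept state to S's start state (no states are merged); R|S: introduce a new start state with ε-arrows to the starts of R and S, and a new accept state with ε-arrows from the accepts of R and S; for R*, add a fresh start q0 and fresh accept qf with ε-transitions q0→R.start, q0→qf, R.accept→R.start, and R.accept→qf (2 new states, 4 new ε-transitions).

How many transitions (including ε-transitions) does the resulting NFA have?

18

Recursing over subexpressions:
Each of the 6 symbol leaves contributes 1 transition (1 symbol, 0 ε).
  b | a → 6 transitions (2 symbol, 4 ε)
  a(b | a)bb → 12 transitions (5 symbol, 7 ε)
  (a(b | a)bb)* → 16 transitions (5 symbol, 11 ε)
  a(a(b | a)bb)* → 18 transitions (6 symbol, 12 ε)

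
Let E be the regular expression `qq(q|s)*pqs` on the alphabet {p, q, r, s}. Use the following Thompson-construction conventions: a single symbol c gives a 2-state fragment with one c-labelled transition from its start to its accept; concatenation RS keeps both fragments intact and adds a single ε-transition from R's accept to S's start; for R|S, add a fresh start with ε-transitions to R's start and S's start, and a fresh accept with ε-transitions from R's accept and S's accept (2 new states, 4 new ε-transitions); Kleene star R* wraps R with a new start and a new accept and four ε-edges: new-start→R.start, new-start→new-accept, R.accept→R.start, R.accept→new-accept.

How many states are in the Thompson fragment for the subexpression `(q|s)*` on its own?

Fragment for `(q|s)*`:
Each of the 2 symbol leaves contributes a 2-state fragment.
  q|s → 6 states
  (q|s)* → 8 states

8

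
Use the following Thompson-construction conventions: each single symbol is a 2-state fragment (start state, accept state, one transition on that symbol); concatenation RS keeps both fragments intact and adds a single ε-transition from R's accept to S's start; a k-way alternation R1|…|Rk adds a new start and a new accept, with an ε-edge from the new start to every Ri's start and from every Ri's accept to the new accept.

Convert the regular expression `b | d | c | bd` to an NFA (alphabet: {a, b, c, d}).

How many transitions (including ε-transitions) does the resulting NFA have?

14

Recursing over subexpressions:
Each of the 5 symbol leaves contributes 1 transition (1 symbol, 0 ε).
  bd — 3 transitions (2 symbol, 1 ε)
  b | d | c | bd — 14 transitions (5 symbol, 9 ε)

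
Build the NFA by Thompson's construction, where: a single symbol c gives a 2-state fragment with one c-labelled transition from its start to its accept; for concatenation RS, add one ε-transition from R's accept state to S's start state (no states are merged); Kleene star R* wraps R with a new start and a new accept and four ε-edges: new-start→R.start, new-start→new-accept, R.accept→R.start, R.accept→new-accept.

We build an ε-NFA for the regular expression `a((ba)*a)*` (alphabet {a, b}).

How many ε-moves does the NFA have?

11

By structural recursion:
Each of the 4 symbol leaves contributes 0 ε-transitions.
  ba = 1 ε-transition
  (ba)* = 5 ε-transitions
  (ba)*a = 6 ε-transitions
  ((ba)*a)* = 10 ε-transitions
  a((ba)*a)* = 11 ε-transitions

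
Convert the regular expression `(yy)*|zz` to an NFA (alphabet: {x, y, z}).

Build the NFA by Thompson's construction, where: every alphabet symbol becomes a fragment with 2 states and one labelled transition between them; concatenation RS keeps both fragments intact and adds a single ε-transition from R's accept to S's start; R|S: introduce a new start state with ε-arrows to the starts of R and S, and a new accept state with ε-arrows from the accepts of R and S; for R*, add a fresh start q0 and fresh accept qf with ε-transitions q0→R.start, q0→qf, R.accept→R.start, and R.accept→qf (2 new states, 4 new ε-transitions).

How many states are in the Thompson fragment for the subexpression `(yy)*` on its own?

6

Fragment for `(yy)*`:
Each of the 2 symbol leaves contributes a 2-state fragment.
  yy : 4 states
  (yy)* : 6 states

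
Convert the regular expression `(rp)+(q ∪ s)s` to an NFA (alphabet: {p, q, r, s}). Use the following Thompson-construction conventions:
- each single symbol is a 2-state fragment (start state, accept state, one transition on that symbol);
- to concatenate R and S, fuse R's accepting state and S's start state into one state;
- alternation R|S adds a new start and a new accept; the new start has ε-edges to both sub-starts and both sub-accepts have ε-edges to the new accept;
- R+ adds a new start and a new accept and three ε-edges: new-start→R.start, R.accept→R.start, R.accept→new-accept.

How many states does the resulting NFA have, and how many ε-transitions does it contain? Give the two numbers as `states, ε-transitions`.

11, 7

Bottom-up over the parse tree:
Each of the 5 symbol leaves contributes 2 states and 0 ε-transitions.
  rp = 3 states, 0 ε-transitions
  (rp)+ = 5 states, 3 ε-transitions
  q ∪ s = 6 states, 4 ε-transitions
  (rp)+(q ∪ s)s = 11 states, 7 ε-transitions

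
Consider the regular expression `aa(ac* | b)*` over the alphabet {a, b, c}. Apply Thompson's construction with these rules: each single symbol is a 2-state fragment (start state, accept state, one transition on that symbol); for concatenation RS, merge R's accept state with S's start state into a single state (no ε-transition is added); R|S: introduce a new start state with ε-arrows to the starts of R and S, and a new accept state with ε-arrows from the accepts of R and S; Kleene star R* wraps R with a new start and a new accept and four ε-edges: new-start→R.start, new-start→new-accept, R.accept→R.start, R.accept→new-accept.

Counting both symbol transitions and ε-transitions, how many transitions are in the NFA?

Per subexpression:
Each of the 5 symbol leaves contributes 1 transition (1 symbol, 0 ε).
  c* → 5 transitions (1 symbol, 4 ε)
  ac* → 6 transitions (2 symbol, 4 ε)
  ac* | b → 11 transitions (3 symbol, 8 ε)
  (ac* | b)* → 15 transitions (3 symbol, 12 ε)
  aa(ac* | b)* → 17 transitions (5 symbol, 12 ε)

17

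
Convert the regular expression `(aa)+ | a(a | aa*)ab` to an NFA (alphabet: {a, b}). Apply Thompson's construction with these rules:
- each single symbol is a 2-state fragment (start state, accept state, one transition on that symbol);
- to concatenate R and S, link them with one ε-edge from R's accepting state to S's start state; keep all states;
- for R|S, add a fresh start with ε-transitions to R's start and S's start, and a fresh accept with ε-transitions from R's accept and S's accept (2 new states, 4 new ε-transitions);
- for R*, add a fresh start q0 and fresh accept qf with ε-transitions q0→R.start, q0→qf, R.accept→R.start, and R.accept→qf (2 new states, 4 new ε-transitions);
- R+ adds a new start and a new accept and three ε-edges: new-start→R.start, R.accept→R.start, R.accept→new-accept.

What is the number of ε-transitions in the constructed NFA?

By structural recursion:
Each of the 8 symbol leaves contributes 0 ε-transitions.
  aa → 1 ε-transition
  (aa)+ → 4 ε-transitions
  a* → 4 ε-transitions
  aa* → 5 ε-transitions
  a | aa* → 9 ε-transitions
  a(a | aa*)ab → 12 ε-transitions
  (aa)+ | a(a | aa*)ab → 20 ε-transitions

20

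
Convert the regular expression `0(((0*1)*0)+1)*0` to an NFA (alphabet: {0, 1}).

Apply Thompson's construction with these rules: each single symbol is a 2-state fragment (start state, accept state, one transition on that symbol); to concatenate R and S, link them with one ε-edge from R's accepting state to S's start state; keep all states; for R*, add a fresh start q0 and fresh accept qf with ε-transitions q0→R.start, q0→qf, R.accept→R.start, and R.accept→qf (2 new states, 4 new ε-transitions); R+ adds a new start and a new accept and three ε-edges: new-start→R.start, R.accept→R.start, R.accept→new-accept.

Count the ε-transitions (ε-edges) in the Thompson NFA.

20

Per subexpression:
Each of the 6 symbol leaves contributes 0 ε-transitions.
  0* : 4 ε-transitions
  0*1 : 5 ε-transitions
  (0*1)* : 9 ε-transitions
  (0*1)*0 : 10 ε-transitions
  ((0*1)*0)+ : 13 ε-transitions
  ((0*1)*0)+1 : 14 ε-transitions
  (((0*1)*0)+1)* : 18 ε-transitions
  0(((0*1)*0)+1)*0 : 20 ε-transitions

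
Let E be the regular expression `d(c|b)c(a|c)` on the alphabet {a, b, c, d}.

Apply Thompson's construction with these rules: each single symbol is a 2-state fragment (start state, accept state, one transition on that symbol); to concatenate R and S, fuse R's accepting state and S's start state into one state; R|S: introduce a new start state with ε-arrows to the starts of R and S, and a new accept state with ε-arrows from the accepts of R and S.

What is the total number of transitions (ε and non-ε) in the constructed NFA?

14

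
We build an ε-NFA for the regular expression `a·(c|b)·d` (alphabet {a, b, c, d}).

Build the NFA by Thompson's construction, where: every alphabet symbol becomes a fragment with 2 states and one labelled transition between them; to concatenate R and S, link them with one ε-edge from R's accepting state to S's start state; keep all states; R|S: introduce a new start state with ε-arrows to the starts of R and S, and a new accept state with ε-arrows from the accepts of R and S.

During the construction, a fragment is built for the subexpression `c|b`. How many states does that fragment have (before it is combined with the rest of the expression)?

6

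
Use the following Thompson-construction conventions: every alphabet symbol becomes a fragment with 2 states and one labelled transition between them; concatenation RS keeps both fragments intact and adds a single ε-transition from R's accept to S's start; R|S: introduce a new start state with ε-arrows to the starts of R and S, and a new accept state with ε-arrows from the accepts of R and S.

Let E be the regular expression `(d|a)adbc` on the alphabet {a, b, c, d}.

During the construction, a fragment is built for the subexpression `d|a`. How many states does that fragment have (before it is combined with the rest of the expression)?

6

Fragment for `d|a`:
Each of the 2 symbol leaves contributes a 2-state fragment.
  d|a : 6 states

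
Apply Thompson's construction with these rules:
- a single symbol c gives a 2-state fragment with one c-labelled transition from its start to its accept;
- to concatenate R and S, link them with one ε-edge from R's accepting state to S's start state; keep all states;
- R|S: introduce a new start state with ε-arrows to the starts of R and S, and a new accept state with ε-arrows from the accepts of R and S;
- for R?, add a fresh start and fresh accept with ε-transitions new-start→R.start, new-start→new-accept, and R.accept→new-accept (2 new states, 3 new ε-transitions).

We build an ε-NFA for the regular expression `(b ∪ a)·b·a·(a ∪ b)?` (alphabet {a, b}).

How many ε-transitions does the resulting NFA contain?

14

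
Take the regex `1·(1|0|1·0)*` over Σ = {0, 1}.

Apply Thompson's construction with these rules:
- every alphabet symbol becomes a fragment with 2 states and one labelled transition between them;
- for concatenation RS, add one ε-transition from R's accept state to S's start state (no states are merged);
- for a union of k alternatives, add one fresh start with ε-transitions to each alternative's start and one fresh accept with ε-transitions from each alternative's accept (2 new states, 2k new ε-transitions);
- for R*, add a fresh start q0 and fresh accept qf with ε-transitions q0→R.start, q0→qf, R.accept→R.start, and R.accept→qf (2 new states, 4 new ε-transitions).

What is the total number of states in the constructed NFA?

14

Per subexpression:
Each of the 5 symbol leaves contributes a 2-state fragment.
  1·0 : 4 states
  1|0|1·0 : 10 states
  (1|0|1·0)* : 12 states
  1·(1|0|1·0)* : 14 states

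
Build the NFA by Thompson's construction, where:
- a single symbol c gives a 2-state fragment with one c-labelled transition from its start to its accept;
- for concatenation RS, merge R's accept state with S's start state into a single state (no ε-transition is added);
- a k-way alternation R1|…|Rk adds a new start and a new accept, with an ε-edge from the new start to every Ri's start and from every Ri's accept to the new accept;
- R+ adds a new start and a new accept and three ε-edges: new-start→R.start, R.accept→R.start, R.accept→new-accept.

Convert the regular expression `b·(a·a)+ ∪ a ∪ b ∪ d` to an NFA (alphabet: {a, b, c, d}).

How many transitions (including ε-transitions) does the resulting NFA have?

17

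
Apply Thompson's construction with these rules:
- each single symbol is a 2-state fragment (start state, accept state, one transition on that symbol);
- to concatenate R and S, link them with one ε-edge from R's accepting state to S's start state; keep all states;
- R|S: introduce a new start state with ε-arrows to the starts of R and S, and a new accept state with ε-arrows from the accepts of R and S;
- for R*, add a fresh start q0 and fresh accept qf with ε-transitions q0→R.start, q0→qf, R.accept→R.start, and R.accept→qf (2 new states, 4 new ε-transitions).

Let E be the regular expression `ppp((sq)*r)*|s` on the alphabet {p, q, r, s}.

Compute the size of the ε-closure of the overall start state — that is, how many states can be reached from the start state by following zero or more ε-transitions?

3

Let C(F) = |ε-closure(F.start)| within fragment F, and note whether F accepts ε. Symbol fragments have C = 1 and do not accept ε. Then:
  sq — |ε-closure| equals the left operand's closure size = 1 (its accept is not ε-reachable, so the closure stops there)
  (sq)* — new start has ε-edges to the inner start and to the new accept, so |ε-closure| = 2 + 1 = 3
  (sq)*r — |ε-closure| = 3 + 1 = 4 (closure spills across the concat boundary because the left factor accepts ε)
  ((sq)*r)* — new start has ε-edges to the inner start and to the new accept, so |ε-closure| = 2 + 4 = 6
  ppp((sq)*r)* — same as the first factor's closure: |ε-closure| = 1
  ppp((sq)*r)*|s — new start ε-reaches every alternative's start; none of them accept ε, so the new accept is not reached: |ε-closure| = 1 + 1 + 1 = 3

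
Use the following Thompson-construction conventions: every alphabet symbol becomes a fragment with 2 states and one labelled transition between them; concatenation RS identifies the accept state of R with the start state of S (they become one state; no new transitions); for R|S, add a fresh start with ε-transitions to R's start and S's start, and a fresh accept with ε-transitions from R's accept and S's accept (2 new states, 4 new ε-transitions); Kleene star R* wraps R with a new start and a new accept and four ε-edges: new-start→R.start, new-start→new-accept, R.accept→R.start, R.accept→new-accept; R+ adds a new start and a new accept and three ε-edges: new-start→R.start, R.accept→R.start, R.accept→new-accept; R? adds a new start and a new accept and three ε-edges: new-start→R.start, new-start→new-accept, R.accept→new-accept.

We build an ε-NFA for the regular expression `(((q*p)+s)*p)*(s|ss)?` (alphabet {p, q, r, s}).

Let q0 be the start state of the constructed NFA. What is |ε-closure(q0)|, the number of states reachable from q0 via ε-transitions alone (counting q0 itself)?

12

Work bottom-up. For each fragment F, track |ε-closure(F.start)| and whether F's accept lies in that closure (i.e. whether F accepts ε). A single-symbol fragment has closure size 1 and does not accept ε.
  q* → new start has ε-edges to the inner start and to the new accept, so |closure| = 2 + 1 = 3
  q*p → |closure| = 3 + (1−1) = 3 (closure spills across the concat boundary because the left factor accepts ε)
  (q*p)+ → |closure| = 1 + 3 = 4 (the body doesn't accept ε, so the new accept is not reached)
  (q*p)+s → |closure| equals the left operand's closure size = 4 (its accept is not ε-reachable, so the closure stops there)
  ((q*p)+s)* → new start has ε-edges to the inner start and to the new accept, so |closure| = 2 + 4 = 6
  ((q*p)+s)*p → the left operand accepts ε, so the closure extends into the next operand (the shared merged state is already counted); |closure| = 6 + (1−1) = 6
  (((q*p)+s)*p)* → the star's fresh start ε-reaches both the body's start and the fresh accept: |closure| = 2 + 6 = 8
  ss → |closure| equals the left operand's closure size = 1 (its accept is not ε-reachable, so the closure stops there)
  s|ss → new start ε-reaches every alternative's start; none of them accept ε, so the new accept is not reached: |closure| = 1 + 1 + 1 = 3
  (s|ss)? → |closure| = 1 (new start) + 3 (body) + 1 (new accept, via ε) = 5
  (((q*p)+s)*p)*(s|ss)? → |closure| = 8 + (5−1) = 12 (closure spills across the concat boundary because the left factor accepts ε)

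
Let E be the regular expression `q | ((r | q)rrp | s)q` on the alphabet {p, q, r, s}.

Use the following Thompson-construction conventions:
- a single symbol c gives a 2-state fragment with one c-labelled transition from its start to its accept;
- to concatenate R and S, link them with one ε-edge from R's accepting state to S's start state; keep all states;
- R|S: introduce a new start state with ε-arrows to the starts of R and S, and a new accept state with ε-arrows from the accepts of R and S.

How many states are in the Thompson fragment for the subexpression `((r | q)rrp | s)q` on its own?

Fragment for `((r | q)rrp | s)q`:
Each of the 7 symbol leaves contributes a 2-state fragment.
  r | q — 6 states
  (r | q)rrp — 12 states
  (r | q)rrp | s — 16 states
  ((r | q)rrp | s)q — 18 states

18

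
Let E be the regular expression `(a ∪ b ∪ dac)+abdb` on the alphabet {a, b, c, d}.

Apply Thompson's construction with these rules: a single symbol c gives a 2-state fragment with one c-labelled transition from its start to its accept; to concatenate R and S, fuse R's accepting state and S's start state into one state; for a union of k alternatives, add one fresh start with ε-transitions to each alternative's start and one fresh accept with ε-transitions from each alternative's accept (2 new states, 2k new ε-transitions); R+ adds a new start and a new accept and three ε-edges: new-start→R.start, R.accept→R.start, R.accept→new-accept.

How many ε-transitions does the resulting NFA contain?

Per subexpression:
Each of the 9 symbol leaves contributes 0 ε-transitions.
  dac = 0 ε-transitions
  a ∪ b ∪ dac = 6 ε-transitions
  (a ∪ b ∪ dac)+ = 9 ε-transitions
  (a ∪ b ∪ dac)+abdb = 9 ε-transitions

9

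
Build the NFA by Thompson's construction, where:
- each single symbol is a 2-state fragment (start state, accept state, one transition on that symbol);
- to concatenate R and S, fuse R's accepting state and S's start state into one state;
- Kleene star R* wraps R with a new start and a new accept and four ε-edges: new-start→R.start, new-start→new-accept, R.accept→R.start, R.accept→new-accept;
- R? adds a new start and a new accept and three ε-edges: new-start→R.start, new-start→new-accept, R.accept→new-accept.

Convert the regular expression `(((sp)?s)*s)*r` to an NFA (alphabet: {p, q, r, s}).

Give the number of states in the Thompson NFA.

12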